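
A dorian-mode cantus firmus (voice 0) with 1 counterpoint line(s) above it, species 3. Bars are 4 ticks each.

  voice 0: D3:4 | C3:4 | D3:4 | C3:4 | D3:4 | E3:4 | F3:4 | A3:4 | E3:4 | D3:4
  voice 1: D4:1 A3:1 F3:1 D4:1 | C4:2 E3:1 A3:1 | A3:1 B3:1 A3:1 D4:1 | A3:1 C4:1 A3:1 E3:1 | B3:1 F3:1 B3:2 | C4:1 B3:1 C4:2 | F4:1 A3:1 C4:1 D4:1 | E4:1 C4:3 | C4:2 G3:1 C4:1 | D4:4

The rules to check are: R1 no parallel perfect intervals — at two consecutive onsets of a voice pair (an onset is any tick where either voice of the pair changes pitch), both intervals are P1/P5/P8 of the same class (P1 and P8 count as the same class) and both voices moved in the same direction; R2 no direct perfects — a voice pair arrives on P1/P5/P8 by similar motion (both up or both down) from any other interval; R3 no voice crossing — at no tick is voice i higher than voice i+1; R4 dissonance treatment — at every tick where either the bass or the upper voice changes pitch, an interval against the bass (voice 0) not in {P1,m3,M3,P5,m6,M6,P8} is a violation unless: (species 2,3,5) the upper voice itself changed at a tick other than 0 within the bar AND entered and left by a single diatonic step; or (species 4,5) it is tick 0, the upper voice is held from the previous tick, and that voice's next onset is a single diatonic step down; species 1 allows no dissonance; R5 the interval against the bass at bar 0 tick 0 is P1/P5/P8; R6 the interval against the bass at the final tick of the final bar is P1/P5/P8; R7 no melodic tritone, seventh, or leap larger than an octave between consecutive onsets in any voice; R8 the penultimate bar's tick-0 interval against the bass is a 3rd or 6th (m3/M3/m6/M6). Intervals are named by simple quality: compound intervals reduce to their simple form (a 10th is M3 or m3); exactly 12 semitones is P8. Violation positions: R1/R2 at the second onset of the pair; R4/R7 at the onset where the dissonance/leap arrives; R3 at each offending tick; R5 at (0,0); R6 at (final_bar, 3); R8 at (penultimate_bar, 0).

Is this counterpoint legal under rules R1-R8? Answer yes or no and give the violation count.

No (5 violations)

bar 0: v0=D3 v1=D4 (P8)
bar 1: v0=C3 v1=C4 (P8)
bar 2: v0=D3 v1=A3 (P5)
bar 3: v0=C3 v1=A3 (M6)
bar 4: v0=D3 v1=B3 (M6)
bar 5: v0=E3 v1=C4 (m6)
bar 6: v0=F3 v1=F4 (P8)
bar 7: v0=A3 v1=E4 (P5)
bar 8: v0=E3 v1=C4 (m6)
bar 9: v0=D3 v1=D4 (P8)
  R1 @ bar1.0: D3/D4 P8 -> C3/C4 P8 similar
  R7 @ bar4.1: B3->F3 leap 6st
  R7 @ bar4.2: F3->B3 leap 6st
  R2 @ bar6.0: E3/C4 m6 -> F3/F4 P8 similar
  R2 @ bar7.0: F3/D4 M6 -> A3/E4 P5 similar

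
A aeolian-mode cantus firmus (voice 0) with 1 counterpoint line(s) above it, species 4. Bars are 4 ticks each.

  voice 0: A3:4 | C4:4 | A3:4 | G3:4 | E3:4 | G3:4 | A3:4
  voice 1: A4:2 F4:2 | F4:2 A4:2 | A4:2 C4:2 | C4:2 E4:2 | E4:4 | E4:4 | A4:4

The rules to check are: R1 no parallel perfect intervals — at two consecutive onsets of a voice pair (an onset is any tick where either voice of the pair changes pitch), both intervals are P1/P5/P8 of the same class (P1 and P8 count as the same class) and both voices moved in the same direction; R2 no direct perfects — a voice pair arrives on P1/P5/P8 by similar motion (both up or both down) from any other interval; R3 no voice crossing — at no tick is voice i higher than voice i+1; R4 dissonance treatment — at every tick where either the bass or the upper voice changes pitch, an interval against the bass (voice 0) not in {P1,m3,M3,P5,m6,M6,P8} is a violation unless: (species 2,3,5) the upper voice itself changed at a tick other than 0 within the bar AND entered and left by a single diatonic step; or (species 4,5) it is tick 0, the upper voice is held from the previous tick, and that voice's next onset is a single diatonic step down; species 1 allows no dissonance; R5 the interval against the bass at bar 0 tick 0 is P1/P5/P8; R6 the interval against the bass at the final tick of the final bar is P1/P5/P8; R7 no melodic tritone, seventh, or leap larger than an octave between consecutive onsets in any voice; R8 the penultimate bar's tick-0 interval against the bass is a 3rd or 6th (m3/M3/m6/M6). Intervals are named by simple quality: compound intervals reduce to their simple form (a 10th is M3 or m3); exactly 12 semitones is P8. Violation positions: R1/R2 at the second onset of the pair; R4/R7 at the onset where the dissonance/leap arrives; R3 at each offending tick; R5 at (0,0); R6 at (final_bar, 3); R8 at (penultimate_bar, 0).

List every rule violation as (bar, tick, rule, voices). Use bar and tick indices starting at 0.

(1, 0, R4, (0, 1))
(3, 0, R4, (0, 1))
(6, 0, R2, (0, 1))

bar 0: v0=A3 v1=A4 downbeat P8
bar 1: v0=C4 v1=F4 downbeat P4
bar 2: v0=A3 v1=A4 downbeat P8
bar 3: v0=G3 v1=C4 downbeat P4
bar 4: v0=E3 v1=E4 downbeat P8
bar 5: v0=G3 v1=E4 downbeat M6
bar 6: v0=A3 v1=A4 downbeat P8
  -> R4 @ bar 1 tick 0 v(0, 1): C4/F4 P4 untreated
  -> R4 @ bar 3 tick 0 v(0, 1): G3/C4 P4 untreated
  -> R2 @ bar 6 tick 0 v(0, 1): G3/E4 M6 -> A3/A4 P8 similar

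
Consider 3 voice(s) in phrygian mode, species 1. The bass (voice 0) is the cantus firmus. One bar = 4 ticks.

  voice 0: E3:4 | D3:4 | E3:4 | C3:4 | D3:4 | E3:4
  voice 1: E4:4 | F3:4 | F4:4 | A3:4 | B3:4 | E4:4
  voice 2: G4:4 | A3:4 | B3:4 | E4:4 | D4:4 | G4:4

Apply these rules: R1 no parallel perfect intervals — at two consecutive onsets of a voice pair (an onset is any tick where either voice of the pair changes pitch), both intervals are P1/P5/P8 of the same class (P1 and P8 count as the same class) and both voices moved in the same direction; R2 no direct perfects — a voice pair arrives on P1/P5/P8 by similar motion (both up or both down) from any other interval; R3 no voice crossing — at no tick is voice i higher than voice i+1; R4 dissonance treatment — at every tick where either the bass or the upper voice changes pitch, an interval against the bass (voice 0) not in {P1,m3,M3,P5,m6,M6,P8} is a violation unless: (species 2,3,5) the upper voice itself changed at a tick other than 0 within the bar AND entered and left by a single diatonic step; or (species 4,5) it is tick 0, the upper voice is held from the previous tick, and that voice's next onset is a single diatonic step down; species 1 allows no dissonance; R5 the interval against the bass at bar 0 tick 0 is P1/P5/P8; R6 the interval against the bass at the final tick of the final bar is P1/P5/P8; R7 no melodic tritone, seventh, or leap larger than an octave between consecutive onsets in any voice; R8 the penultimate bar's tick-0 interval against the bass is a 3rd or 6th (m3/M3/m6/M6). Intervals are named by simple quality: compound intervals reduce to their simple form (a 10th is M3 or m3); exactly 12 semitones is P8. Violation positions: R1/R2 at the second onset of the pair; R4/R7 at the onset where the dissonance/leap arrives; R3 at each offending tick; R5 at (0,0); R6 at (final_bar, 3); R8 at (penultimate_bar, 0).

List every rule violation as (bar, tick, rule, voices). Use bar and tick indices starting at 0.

(0, 0, R5, (0, 2))
(1, 0, R2, (0, 2))
(1, 0, R7, (1,))
(1, 0, R7, (2,))
(2, 0, R1, (0, 2))
(2, 0, R3, (1, 2))
(2, 0, R4, (0, 1))
(2, 1, R3, (1, 2))
(2, 2, R3, (1, 2))
(2, 3, R3, (1, 2))
(4, 0, R8, (0, 2))
(5, 0, R2, (0, 1))
(5, 3, R6, (0, 2))

bar 0: v0=E3 v1=E4 v2=G4 downbeat m3
bar 1: v0=D3 v1=F3 v2=A3 downbeat P5
bar 2: v0=E3 v1=F4 v2=B3 downbeat P5
bar 3: v0=C3 v1=A3 v2=E4 downbeat M3
bar 4: v0=D3 v1=B3 v2=D4 downbeat P8
bar 5: v0=E3 v1=E4 v2=G4 downbeat m3
  -> R5 @ bar 0 tick 0 v(0, 2): opens on m3
  -> R2 @ bar 1 tick 0 v(0, 2): E3/G4 m3 -> D3/A3 P5 similar
  -> R7 @ bar 1 tick 0 v(1,): E4->F3 leap 11st
  -> R7 @ bar 1 tick 0 v(2,): G4->A3 leap 10st
  -> R1 @ bar 2 tick 0 v(0, 2): D3/A3 P5 -> E3/B3 P5 similar
  -> R3 @ bar 2 tick 0 v(1, 2): F4 above B3
  -> R4 @ bar 2 tick 0 v(0, 1): E3/F4 m2 untreated
  -> R3 @ bar 2 tick 1 v(1, 2): F4 above B3
  -> R3 @ bar 2 tick 2 v(1, 2): F4 above B3
  -> R3 @ bar 2 tick 3 v(1, 2): F4 above B3
  -> R8 @ bar 4 tick 0 v(0, 2): penult P8 not 3rd/6th
  -> R2 @ bar 5 tick 0 v(0, 1): D3/B3 M6 -> E3/E4 P8 similar
  -> R6 @ bar 5 tick 3 v(0, 2): closes on m3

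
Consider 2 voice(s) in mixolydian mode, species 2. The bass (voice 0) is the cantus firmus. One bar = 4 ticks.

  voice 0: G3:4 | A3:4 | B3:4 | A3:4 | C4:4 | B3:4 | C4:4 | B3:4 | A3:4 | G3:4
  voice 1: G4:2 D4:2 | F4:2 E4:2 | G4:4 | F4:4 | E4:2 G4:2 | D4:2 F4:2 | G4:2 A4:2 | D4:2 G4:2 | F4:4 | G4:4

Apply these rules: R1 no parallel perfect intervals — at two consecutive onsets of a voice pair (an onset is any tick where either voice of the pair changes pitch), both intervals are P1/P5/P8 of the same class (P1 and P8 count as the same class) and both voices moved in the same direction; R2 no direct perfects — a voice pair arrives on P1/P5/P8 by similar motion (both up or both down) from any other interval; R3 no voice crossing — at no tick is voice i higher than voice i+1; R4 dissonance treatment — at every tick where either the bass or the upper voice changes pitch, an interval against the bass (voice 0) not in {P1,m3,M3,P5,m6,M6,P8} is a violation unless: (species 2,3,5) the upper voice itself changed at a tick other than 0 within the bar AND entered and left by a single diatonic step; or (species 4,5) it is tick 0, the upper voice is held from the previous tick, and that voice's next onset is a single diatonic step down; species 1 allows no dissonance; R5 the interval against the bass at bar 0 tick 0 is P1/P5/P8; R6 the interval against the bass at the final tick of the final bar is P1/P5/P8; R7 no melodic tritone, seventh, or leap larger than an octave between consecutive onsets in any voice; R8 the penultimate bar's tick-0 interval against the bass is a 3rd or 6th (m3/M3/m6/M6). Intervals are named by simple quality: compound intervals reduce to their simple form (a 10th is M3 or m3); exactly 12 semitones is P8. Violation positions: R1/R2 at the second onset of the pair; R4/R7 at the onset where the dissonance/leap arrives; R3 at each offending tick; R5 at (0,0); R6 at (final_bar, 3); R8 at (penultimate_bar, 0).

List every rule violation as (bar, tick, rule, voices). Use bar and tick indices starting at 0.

bar 0: v0=G3 v1=G4 downbeat P8
bar 1: v0=A3 v1=F4 downbeat m6
bar 2: v0=B3 v1=G4 downbeat m6
bar 3: v0=A3 v1=F4 downbeat m6
bar 4: v0=C4 v1=E4 downbeat M3
bar 5: v0=B3 v1=D4 downbeat m3
bar 6: v0=C4 v1=G4 downbeat P5
bar 7: v0=B3 v1=D4 downbeat m3
bar 8: v0=A3 v1=F4 downbeat m6
bar 9: v0=G3 v1=G4 downbeat P8
  -> R4 @ bar 5 tick 2 v(0, 1): B3/F4 TT untreated
  -> R2 @ bar 6 tick 0 v(0, 1): B3/F4 TT -> C4/G4 P5 similar

(5, 2, R4, (0, 1))
(6, 0, R2, (0, 1))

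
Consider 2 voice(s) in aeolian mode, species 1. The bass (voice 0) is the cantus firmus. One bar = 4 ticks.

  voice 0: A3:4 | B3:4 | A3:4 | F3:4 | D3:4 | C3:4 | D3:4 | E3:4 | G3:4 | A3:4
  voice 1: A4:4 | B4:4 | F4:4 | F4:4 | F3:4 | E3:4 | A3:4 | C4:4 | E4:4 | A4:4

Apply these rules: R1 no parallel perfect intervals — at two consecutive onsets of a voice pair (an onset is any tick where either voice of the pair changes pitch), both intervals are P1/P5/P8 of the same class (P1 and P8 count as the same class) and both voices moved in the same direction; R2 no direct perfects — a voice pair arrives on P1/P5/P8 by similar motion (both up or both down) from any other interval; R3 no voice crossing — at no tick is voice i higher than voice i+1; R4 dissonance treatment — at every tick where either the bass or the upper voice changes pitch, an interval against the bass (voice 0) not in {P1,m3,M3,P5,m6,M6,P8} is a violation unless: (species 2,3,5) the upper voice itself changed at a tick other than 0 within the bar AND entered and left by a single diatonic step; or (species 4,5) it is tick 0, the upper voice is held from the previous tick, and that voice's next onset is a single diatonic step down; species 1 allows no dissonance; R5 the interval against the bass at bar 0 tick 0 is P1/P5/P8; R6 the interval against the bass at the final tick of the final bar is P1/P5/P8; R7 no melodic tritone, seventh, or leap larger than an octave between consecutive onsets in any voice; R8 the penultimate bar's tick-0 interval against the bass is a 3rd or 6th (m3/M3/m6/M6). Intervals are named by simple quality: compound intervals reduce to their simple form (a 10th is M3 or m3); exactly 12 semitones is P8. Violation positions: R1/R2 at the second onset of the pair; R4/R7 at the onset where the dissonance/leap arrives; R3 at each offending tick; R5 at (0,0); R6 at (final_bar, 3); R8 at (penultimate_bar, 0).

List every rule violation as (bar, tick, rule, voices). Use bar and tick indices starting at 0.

bar 0: v0=A3 v1=A4 downbeat P8
bar 1: v0=B3 v1=B4 downbeat P8
bar 2: v0=A3 v1=F4 downbeat m6
bar 3: v0=F3 v1=F4 downbeat P8
bar 4: v0=D3 v1=F3 downbeat m3
bar 5: v0=C3 v1=E3 downbeat M3
bar 6: v0=D3 v1=A3 downbeat P5
bar 7: v0=E3 v1=C4 downbeat m6
bar 8: v0=G3 v1=E4 downbeat M6
bar 9: v0=A3 v1=A4 downbeat P8
  -> R1 @ bar 1 tick 0 v(0, 1): A3/A4 P8 -> B3/B4 P8 similar
  -> R7 @ bar 2 tick 0 v(1,): B4->F4 leap 6st
  -> R2 @ bar 6 tick 0 v(0, 1): C3/E3 M3 -> D3/A3 P5 similar
  -> R2 @ bar 9 tick 0 v(0, 1): G3/E4 M6 -> A3/A4 P8 similar

(1, 0, R1, (0, 1))
(2, 0, R7, (1,))
(6, 0, R2, (0, 1))
(9, 0, R2, (0, 1))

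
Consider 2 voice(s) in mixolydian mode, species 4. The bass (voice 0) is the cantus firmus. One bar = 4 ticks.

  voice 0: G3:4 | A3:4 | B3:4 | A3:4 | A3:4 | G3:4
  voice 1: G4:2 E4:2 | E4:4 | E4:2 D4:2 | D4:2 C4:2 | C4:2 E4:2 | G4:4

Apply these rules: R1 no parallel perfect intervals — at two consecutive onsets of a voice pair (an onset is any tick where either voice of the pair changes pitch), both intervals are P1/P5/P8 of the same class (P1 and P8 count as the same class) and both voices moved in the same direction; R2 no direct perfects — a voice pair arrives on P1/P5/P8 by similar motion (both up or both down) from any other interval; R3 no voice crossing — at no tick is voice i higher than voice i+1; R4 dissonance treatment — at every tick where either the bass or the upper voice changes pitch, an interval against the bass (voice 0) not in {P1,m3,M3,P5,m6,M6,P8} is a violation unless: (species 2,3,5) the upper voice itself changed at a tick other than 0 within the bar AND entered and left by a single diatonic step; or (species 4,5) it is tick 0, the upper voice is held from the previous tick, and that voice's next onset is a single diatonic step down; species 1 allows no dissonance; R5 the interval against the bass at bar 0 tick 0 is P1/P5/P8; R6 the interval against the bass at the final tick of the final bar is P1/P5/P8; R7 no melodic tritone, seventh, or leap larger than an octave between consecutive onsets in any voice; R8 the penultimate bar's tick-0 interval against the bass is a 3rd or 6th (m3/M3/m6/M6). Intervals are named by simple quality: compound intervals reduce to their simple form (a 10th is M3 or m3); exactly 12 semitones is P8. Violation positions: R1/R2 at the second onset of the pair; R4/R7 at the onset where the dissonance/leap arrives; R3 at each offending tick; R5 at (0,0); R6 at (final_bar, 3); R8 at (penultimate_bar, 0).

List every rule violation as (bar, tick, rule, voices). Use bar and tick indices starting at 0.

bar 0: v0=G3 v1=G4 downbeat P8
bar 1: v0=A3 v1=E4 downbeat P5
bar 2: v0=B3 v1=E4 downbeat P4
bar 3: v0=A3 v1=D4 downbeat P4
bar 4: v0=A3 v1=C4 downbeat m3
bar 5: v0=G3 v1=G4 downbeat P8

No violations across 6 bars (G3..G3 vs G4..G4).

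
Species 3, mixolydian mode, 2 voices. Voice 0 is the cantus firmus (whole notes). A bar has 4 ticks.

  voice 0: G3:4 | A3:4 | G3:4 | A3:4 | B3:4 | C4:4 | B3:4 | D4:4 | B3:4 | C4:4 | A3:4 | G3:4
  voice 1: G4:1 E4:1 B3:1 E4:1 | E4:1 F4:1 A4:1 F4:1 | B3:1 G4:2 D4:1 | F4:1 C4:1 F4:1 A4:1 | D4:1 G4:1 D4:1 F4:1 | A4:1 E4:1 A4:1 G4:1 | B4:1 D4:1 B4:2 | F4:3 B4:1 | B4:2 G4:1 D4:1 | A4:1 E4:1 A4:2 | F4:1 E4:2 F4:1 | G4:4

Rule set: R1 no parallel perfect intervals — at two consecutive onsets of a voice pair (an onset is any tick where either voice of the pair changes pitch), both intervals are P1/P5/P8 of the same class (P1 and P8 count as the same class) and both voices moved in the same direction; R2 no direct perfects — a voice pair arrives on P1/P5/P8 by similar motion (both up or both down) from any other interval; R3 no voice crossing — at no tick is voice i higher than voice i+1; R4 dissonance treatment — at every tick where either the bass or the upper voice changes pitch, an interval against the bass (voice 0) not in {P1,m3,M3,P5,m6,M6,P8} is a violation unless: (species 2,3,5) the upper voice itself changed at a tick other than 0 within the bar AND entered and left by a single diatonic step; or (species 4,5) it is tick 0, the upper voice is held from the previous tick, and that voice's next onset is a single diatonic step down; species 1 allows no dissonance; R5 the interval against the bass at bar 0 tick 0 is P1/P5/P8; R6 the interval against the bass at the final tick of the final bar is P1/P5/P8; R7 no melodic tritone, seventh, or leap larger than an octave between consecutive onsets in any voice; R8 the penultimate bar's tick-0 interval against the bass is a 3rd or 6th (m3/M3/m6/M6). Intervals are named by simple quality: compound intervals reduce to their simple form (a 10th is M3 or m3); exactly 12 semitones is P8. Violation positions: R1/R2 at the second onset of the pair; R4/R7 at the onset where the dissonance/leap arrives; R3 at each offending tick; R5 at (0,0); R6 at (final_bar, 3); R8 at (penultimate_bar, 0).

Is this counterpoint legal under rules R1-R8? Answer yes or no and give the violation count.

bar 0: v0=G3 v1=G4 (P8)
bar 1: v0=A3 v1=E4 (P5)
bar 2: v0=G3 v1=B3 (M3)
bar 3: v0=A3 v1=F4 (m6)
bar 4: v0=B3 v1=D4 (m3)
bar 5: v0=C4 v1=A4 (M6)
bar 6: v0=B3 v1=B4 (P8)
bar 7: v0=D4 v1=F4 (m3)
bar 8: v0=B3 v1=B4 (P8)
bar 9: v0=C4 v1=A4 (M6)
bar 10: v0=A3 v1=F4 (m6)
bar 11: v0=G3 v1=G4 (P8)
  R7 @ bar2.0: F4->B3 leap 6st
  R4 @ bar4.3: B3/F4 TT untreated
  R7 @ bar7.0: B4->F4 leap 6st
  R7 @ bar7.3: F4->B4 leap 6st

No (4 violations)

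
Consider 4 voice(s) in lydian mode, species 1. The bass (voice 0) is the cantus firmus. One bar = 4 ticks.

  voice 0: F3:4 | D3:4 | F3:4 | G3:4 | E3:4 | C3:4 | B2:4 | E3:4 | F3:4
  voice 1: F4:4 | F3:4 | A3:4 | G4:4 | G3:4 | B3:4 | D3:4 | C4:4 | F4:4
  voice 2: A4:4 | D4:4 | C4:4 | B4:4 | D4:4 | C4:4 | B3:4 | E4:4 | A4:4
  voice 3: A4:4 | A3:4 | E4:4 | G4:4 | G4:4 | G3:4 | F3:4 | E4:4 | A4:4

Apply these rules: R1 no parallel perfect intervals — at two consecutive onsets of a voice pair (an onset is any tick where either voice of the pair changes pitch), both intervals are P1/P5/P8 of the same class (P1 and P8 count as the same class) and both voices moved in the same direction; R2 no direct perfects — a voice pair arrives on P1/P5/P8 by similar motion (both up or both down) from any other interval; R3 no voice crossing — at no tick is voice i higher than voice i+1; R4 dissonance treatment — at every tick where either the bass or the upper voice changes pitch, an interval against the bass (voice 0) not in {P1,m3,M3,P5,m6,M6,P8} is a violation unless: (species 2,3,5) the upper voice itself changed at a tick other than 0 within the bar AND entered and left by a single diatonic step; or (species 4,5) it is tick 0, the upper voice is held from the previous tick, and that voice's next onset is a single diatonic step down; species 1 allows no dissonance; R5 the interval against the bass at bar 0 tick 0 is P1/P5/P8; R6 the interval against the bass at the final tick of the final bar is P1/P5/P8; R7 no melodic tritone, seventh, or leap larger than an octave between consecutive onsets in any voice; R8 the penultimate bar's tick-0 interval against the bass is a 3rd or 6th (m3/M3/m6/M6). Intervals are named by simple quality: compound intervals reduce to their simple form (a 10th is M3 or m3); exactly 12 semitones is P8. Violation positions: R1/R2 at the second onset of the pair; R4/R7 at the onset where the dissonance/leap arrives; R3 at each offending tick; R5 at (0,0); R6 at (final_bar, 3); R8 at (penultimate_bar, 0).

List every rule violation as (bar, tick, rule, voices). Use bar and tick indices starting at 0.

bar 0: v0=F3 v1=F4 v2=A4 v3=A4 downbeat M3
bar 1: v0=D3 v1=F3 v2=D4 v3=A3 downbeat P5
bar 2: v0=F3 v1=A3 v2=C4 v3=E4 downbeat M7
bar 3: v0=G3 v1=G4 v2=B4 v3=G4 downbeat P8
bar 4: v0=E3 v1=G3 v2=D4 v3=G4 downbeat m3
bar 5: v0=C3 v1=B3 v2=C4 v3=G3 downbeat P5
bar 6: v0=B2 v1=D3 v2=B3 v3=F3 downbeat TT
bar 7: v0=E3 v1=C4 v2=E4 v3=E4 downbeat P8
bar 8: v0=F3 v1=F4 v2=A4 v3=A4 downbeat M3
  -> R5 @ bar 0 tick 0 v(0, 2): opens on M3
  -> R5 @ bar 0 tick 0 v(0, 3): opens on M3
  -> R2 @ bar 1 tick 0 v(0, 2): F3/A4 M3 -> D3/D4 P8 similar
  -> R2 @ bar 1 tick 0 v(0, 3): F3/A4 M3 -> D3/A3 P5 similar
  -> R3 @ bar 1 tick 0 v(2, 3): D4 above A3
  -> R3 @ bar 1 tick 1 v(2, 3): D4 above A3
  -> R3 @ bar 1 tick 2 v(2, 3): D4 above A3
  -> R3 @ bar 1 tick 3 v(2, 3): D4 above A3
  -> R2 @ bar 2 tick 0 v(1, 3): F3/A3 M3 -> A3/E4 P5 similar
  -> R4 @ bar 2 tick 0 v(0, 3): F3/E4 M7 untreated
  -> R2 @ bar 3 tick 0 v(0, 1): F3/A3 M3 -> G3/G4 P8 similar
  -> R2 @ bar 3 tick 0 v(0, 3): F3/E4 M7 -> G3/G4 P8 similar
  -> R2 @ bar 3 tick 0 v(1, 3): A3/E4 P5 -> G4/G4 P1 similar
  -> R3 @ bar 3 tick 0 v(2, 3): B4 above G4
  -> R7 @ bar 3 tick 0 v(1,): A3->G4 leap 10st
  -> R7 @ bar 3 tick 0 v(2,): C4->B4 leap 11st
  -> R3 @ bar 3 tick 1 v(2, 3): B4 above G4
  -> R3 @ bar 3 tick 2 v(2, 3): B4 above G4
  -> R3 @ bar 3 tick 3 v(2, 3): B4 above G4
  -> R2 @ bar 4 tick 0 v(1, 2): G4/B4 M3 -> G3/D4 P5 similar
  -> R4 @ bar 4 tick 0 v(0, 2): E3/D4 m7 untreated
  -> R2 @ bar 5 tick 0 v(0, 2): E3/D4 m7 -> C3/C4 P8 similar
  -> R2 @ bar 5 tick 0 v(0, 3): E3/G4 m3 -> C3/G3 P5 similar
  -> R3 @ bar 5 tick 0 v(2, 3): C4 above G3
  -> R4 @ bar 5 tick 0 v(0, 1): C3/B3 M7 untreated
  -> R3 @ bar 5 tick 1 v(2, 3): C4 above G3
  -> R3 @ bar 5 tick 2 v(2, 3): C4 above G3
  -> R3 @ bar 5 tick 3 v(2, 3): C4 above G3
  -> R1 @ bar 6 tick 0 v(0, 2): C3/C4 P8 -> B2/B3 P8 similar
  -> R3 @ bar 6 tick 0 v(2, 3): B3 above F3
  -> R4 @ bar 6 tick 0 v(0, 3): B2/F3 TT untreated
  -> R3 @ bar 6 tick 1 v(2, 3): B3 above F3
  -> R3 @ bar 6 tick 2 v(2, 3): B3 above F3
  -> R3 @ bar 6 tick 3 v(2, 3): B3 above F3
  -> R1 @ bar 7 tick 0 v(0, 2): B2/B3 P8 -> E3/E4 P8 similar
  -> R2 @ bar 7 tick 0 v(0, 3): B2/F3 TT -> E3/E4 P8 similar
  -> R2 @ bar 7 tick 0 v(2, 3): B3/F3 TT -> E4/E4 P1 similar
  -> R7 @ bar 7 tick 0 v(1,): D3->C4 leap 10st
  -> R7 @ bar 7 tick 0 v(3,): F3->E4 leap 11st
  -> R8 @ bar 7 tick 0 v(0, 2): penult P8 not 3rd/6th
  -> R8 @ bar 7 tick 0 v(0, 3): penult P8 not 3rd/6th
  -> R1 @ bar 8 tick 0 v(2, 3): E4/E4 P1 -> A4/A4 P1 similar
  -> R2 @ bar 8 tick 0 v(0, 1): E3/C4 m6 -> F3/F4 P8 similar
  -> R6 @ bar 8 tick 3 v(0, 2): closes on M3
  -> R6 @ bar 8 tick 3 v(0, 3): closes on M3

(0, 0, R5, (0, 2))
(0, 0, R5, (0, 3))
(1, 0, R2, (0, 2))
(1, 0, R2, (0, 3))
(1, 0, R3, (2, 3))
(1, 1, R3, (2, 3))
(1, 2, R3, (2, 3))
(1, 3, R3, (2, 3))
(2, 0, R2, (1, 3))
(2, 0, R4, (0, 3))
(3, 0, R2, (0, 1))
(3, 0, R2, (0, 3))
(3, 0, R2, (1, 3))
(3, 0, R3, (2, 3))
(3, 0, R7, (1,))
(3, 0, R7, (2,))
(3, 1, R3, (2, 3))
(3, 2, R3, (2, 3))
(3, 3, R3, (2, 3))
(4, 0, R2, (1, 2))
(4, 0, R4, (0, 2))
(5, 0, R2, (0, 2))
(5, 0, R2, (0, 3))
(5, 0, R3, (2, 3))
(5, 0, R4, (0, 1))
(5, 1, R3, (2, 3))
(5, 2, R3, (2, 3))
(5, 3, R3, (2, 3))
(6, 0, R1, (0, 2))
(6, 0, R3, (2, 3))
(6, 0, R4, (0, 3))
(6, 1, R3, (2, 3))
(6, 2, R3, (2, 3))
(6, 3, R3, (2, 3))
(7, 0, R1, (0, 2))
(7, 0, R2, (0, 3))
(7, 0, R2, (2, 3))
(7, 0, R7, (1,))
(7, 0, R7, (3,))
(7, 0, R8, (0, 2))
(7, 0, R8, (0, 3))
(8, 0, R1, (2, 3))
(8, 0, R2, (0, 1))
(8, 3, R6, (0, 2))
(8, 3, R6, (0, 3))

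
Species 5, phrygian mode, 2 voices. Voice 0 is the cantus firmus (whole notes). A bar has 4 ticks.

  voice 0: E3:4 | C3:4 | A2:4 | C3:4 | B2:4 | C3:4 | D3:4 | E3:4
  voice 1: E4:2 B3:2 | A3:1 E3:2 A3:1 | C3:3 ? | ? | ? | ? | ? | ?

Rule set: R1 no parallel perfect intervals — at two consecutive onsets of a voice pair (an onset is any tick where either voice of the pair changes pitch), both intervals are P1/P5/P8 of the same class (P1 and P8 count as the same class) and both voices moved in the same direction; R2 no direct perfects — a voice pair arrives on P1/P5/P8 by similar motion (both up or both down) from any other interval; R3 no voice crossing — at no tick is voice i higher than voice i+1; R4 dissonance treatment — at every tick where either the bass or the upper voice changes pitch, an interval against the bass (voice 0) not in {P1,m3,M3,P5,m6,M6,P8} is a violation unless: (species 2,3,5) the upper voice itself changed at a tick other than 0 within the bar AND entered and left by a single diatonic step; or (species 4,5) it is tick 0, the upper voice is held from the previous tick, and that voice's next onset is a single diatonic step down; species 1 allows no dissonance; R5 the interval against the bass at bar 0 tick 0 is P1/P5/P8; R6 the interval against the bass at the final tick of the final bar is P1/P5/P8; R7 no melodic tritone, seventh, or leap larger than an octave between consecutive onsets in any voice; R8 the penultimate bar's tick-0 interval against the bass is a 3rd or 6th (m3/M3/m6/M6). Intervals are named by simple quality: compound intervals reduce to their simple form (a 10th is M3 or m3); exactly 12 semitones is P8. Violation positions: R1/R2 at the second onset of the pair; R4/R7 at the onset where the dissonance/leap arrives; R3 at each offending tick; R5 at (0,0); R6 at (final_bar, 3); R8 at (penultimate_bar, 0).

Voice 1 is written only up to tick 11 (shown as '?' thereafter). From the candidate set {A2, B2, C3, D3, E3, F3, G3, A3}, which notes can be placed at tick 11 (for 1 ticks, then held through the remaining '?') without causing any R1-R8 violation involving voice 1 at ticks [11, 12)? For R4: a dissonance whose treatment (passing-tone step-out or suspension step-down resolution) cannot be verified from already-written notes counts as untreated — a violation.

{A2, A3, C3, E3, F3}

A2: legal
B2: violates R4
C3: legal
D3: violates R4
E3: legal
F3: legal
G3: violates R4
A3: legal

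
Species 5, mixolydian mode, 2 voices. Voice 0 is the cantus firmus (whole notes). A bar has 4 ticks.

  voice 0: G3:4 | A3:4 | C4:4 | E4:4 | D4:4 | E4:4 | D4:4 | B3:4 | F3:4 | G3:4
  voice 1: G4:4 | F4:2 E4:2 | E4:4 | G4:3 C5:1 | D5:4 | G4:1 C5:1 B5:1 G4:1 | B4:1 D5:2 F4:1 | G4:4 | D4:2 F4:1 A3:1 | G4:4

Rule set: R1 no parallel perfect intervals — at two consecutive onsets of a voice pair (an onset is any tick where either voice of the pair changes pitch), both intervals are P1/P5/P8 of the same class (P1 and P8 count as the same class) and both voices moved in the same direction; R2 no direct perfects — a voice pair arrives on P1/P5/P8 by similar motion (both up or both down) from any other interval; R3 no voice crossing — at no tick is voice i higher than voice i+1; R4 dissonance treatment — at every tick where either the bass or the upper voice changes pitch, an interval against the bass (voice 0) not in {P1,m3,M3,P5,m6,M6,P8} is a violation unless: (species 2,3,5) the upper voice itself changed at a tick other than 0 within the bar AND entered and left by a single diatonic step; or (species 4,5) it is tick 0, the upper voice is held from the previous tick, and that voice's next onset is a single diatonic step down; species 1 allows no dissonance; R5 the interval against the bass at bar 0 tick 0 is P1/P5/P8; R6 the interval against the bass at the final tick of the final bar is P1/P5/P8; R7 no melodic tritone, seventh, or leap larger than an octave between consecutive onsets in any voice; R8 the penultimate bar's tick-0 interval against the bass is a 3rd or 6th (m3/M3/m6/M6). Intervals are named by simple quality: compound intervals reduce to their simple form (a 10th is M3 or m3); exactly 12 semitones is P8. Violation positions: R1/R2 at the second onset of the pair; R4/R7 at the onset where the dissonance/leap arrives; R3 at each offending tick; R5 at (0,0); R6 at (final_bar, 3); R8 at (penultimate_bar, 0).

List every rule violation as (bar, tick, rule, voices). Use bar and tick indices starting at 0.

bar 0: v0=G3 v1=G4 downbeat P8
bar 1: v0=A3 v1=F4 downbeat m6
bar 2: v0=C4 v1=E4 downbeat M3
bar 3: v0=E4 v1=G4 downbeat m3
bar 4: v0=D4 v1=D5 downbeat P8
bar 5: v0=E4 v1=G4 downbeat m3
bar 6: v0=D4 v1=B4 downbeat M6
bar 7: v0=B3 v1=G4 downbeat m6
bar 8: v0=F3 v1=D4 downbeat M6
bar 9: v0=G3 v1=G4 downbeat P8
  -> R7 @ bar 5 tick 2 v(1,): C5->B5 leap 11st
  -> R7 @ bar 5 tick 3 v(1,): B5->G4 leap 16st
  -> R7 @ bar 8 tick 0 v(0,): B3->F3 leap 6st
  -> R2 @ bar 9 tick 0 v(0, 1): F3/A3 M3 -> G3/G4 P8 similar
  -> R7 @ bar 9 tick 0 v(1,): A3->G4 leap 10st

(5, 2, R7, (1,))
(5, 3, R7, (1,))
(8, 0, R7, (0,))
(9, 0, R2, (0, 1))
(9, 0, R7, (1,))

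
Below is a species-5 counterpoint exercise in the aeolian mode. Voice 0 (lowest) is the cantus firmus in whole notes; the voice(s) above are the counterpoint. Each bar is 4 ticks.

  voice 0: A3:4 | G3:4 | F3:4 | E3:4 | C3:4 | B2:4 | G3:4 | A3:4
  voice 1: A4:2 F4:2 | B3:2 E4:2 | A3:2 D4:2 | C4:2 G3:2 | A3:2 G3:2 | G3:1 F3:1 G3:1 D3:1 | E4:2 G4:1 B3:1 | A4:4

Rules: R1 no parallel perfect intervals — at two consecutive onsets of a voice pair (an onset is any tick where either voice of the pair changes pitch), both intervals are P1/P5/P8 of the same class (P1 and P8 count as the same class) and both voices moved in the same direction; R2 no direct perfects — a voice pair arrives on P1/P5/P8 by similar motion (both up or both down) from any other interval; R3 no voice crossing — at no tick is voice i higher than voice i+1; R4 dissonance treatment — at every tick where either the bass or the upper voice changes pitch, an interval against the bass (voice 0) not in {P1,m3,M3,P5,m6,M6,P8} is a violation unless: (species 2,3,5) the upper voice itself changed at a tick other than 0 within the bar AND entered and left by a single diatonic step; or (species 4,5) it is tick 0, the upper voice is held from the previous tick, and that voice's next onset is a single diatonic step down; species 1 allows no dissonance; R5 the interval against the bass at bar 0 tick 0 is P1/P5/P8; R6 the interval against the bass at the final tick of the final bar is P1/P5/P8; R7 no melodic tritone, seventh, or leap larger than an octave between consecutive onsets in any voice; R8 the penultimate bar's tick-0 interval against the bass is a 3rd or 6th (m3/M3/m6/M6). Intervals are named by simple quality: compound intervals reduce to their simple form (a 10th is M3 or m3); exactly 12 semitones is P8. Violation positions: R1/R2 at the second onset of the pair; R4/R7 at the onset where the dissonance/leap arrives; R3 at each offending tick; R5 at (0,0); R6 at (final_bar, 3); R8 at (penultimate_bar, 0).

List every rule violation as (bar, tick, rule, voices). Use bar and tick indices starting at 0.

(1, 0, R7, (1,))
(6, 0, R7, (1,))
(7, 0, R2, (0, 1))
(7, 0, R7, (1,))

bar 0: v0=A3 v1=A4 downbeat P8
bar 1: v0=G3 v1=B3 downbeat M3
bar 2: v0=F3 v1=A3 downbeat M3
bar 3: v0=E3 v1=C4 downbeat m6
bar 4: v0=C3 v1=A3 downbeat M6
bar 5: v0=B2 v1=G3 downbeat m6
bar 6: v0=G3 v1=E4 downbeat M6
bar 7: v0=A3 v1=A4 downbeat P8
  -> R7 @ bar 1 tick 0 v(1,): F4->B3 leap 6st
  -> R7 @ bar 6 tick 0 v(1,): D3->E4 leap 14st
  -> R2 @ bar 7 tick 0 v(0, 1): G3/B3 M3 -> A3/A4 P8 similar
  -> R7 @ bar 7 tick 0 v(1,): B3->A4 leap 10st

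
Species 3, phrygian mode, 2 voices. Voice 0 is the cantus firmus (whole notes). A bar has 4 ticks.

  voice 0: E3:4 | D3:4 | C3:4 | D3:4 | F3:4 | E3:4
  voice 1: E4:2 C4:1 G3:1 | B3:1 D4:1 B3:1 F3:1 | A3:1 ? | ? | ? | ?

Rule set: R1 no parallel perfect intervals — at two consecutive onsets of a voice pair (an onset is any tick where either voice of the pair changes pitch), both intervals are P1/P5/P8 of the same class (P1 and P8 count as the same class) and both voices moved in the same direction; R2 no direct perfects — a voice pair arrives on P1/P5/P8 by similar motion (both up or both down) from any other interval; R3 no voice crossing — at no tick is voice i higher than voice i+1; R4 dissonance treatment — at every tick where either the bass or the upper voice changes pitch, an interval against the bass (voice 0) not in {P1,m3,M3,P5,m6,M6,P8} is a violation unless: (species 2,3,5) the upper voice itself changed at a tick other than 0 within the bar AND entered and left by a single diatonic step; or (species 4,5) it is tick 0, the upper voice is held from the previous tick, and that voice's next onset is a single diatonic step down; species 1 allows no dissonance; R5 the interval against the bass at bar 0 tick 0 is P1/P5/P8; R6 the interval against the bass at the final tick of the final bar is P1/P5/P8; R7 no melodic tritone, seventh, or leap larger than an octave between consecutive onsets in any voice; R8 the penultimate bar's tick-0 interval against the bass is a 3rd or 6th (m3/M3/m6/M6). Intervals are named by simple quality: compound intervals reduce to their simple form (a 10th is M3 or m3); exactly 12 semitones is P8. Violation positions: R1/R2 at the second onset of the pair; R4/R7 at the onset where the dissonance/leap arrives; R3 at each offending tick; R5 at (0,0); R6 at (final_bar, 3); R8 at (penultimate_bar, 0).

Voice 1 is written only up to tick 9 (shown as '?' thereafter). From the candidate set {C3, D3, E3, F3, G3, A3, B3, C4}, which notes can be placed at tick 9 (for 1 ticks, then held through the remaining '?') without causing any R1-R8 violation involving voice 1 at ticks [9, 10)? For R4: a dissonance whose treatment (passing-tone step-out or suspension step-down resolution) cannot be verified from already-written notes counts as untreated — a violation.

{A3, C3, C4, E3, G3}

C3: legal
D3: violates R4
E3: legal
F3: violates R4
G3: legal
A3: legal
B3: violates R4
C4: legal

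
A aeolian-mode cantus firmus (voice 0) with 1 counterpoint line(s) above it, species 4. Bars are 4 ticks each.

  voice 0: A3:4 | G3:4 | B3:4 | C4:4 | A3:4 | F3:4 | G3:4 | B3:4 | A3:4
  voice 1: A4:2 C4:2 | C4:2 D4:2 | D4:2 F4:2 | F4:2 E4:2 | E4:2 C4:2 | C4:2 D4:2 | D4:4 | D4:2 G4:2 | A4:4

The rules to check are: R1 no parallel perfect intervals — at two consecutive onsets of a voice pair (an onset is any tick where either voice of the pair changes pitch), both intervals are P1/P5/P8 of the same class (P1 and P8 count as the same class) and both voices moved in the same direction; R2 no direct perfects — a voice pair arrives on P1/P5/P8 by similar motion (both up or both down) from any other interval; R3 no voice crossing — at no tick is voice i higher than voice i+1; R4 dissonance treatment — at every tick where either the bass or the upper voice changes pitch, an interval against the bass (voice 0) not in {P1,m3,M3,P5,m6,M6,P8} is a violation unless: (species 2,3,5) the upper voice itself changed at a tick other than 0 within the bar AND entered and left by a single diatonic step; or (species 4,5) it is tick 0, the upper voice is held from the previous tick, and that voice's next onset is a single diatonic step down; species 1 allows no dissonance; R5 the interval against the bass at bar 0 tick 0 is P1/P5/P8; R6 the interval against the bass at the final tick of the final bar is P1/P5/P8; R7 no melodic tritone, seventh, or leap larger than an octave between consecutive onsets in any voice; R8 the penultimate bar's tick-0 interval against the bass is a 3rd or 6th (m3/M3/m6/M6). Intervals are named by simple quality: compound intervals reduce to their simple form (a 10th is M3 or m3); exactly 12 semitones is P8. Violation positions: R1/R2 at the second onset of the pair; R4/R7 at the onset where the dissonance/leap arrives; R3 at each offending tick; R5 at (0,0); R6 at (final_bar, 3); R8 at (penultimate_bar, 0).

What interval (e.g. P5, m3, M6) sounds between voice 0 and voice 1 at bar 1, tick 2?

voice 0=G3 voice 1=D4 -> P5

P5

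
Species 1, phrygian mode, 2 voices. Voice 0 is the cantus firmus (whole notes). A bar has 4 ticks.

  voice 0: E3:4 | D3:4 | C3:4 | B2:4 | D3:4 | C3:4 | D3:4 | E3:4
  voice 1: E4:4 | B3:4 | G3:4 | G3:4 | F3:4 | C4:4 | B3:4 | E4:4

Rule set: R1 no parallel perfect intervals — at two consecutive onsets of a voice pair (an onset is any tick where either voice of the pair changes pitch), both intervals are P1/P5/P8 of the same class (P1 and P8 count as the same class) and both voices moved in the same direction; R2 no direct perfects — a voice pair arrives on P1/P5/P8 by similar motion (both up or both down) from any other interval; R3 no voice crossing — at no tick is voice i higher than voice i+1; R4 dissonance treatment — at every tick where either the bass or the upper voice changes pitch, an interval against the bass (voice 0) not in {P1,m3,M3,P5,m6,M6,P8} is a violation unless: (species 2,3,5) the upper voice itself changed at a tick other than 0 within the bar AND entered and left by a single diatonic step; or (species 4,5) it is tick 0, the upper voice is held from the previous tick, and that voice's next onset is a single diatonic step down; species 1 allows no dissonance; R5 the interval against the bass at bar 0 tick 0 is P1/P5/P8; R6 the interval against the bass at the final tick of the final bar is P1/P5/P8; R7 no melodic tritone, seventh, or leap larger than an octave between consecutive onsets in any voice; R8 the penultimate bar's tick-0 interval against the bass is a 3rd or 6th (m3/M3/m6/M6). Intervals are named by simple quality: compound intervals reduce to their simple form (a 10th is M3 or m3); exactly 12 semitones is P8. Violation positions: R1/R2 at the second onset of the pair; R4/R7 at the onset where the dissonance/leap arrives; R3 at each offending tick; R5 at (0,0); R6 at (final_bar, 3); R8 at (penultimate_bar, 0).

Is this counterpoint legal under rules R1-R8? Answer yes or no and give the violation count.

No (2 violations)

bar 0: v0=E3 v1=E4 (P8)
bar 1: v0=D3 v1=B3 (M6)
bar 2: v0=C3 v1=G3 (P5)
bar 3: v0=B2 v1=G3 (m6)
bar 4: v0=D3 v1=F3 (m3)
bar 5: v0=C3 v1=C4 (P8)
bar 6: v0=D3 v1=B3 (M6)
bar 7: v0=E3 v1=E4 (P8)
  R2 @ bar2.0: D3/B3 M6 -> C3/G3 P5 similar
  R2 @ bar7.0: D3/B3 M6 -> E3/E4 P8 similar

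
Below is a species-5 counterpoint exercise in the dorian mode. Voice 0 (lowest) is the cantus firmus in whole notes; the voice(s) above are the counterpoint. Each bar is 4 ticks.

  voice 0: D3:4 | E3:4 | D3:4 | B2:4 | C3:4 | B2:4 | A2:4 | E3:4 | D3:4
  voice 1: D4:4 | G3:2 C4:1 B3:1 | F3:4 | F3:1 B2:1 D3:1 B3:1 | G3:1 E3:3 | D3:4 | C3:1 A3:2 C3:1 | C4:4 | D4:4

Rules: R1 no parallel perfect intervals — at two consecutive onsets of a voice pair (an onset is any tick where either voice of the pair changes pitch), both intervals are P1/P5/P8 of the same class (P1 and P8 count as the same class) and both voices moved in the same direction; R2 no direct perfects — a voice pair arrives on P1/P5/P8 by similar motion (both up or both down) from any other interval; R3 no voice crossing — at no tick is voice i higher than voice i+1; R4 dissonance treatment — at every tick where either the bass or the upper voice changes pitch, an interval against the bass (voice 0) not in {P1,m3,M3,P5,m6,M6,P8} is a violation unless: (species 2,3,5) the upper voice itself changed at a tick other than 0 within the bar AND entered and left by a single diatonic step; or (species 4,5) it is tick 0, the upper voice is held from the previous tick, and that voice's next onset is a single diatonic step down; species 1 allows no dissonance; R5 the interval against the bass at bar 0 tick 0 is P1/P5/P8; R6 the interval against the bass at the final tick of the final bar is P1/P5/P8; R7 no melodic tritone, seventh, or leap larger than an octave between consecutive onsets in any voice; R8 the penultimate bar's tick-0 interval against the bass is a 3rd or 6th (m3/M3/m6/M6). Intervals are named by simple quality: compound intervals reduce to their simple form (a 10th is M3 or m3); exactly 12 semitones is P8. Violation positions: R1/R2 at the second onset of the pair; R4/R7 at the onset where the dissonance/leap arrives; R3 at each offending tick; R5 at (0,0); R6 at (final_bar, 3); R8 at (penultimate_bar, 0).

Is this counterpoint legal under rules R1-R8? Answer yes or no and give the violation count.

bar 0: v0=D3 v1=D4 (P8)
bar 1: v0=E3 v1=G3 (m3)
bar 2: v0=D3 v1=F3 (m3)
bar 3: v0=B2 v1=F3 (TT)
bar 4: v0=C3 v1=G3 (P5)
bar 5: v0=B2 v1=D3 (m3)
bar 6: v0=A2 v1=C3 (m3)
bar 7: v0=E3 v1=C4 (m6)
bar 8: v0=D3 v1=D4 (P8)
  R7 @ bar2.0: B3->F3 leap 6st
  R4 @ bar3.0: B2/F3 TT untreated
  R7 @ bar3.1: F3->B2 leap 6st

No (3 violations)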